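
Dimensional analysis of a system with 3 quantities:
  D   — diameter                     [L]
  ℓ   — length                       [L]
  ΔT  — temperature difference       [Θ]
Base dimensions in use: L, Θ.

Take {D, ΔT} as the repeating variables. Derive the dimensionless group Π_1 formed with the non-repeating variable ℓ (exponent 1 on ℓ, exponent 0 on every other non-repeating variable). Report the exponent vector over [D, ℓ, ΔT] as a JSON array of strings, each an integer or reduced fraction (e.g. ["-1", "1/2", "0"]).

["-1", "1", "0"]

Dimensional matrix (L×Θ by D×ℓ×ΔT):
  L: [ 1  1  0]
  Θ: [ 0  0  1]
RREF → pivots at {D,ΔT} ⇒ r = 2
Repeat: D,ΔT; free: ℓ
RREF:
  r0: [   1    1    0]
  r1: [   0    0    1]
Fix exponent of ℓ at 1; solve each RREF row for its pivot's exponent:
  r0: exp(D) + (1)·1 = 0 ⇒ exp(D) = -1
  r1: exp(ΔT) + (0)·1 = 0 ⇒ exp(ΔT) = 0
Π_1 = D^-1 · ℓ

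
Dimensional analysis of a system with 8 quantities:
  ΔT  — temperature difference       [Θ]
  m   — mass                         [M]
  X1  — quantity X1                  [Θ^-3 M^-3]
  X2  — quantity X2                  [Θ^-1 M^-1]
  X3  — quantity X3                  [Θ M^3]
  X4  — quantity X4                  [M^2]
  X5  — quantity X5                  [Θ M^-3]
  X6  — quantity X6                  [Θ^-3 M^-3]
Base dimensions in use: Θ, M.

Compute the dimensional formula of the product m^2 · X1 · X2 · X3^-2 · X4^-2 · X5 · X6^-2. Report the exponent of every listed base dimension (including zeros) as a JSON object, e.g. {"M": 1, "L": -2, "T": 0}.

{"Θ": 1, "M": -9}

Exponent matrix [Θ,M] × [ΔT,m,X1,X2,X3,X4,X5,X6]:
  Θ: [ 1  0 -3 -1  1  0  1 -3]
  M: [ 0  1 -3 -1  3  2 -3 -3]
  [Θ]: (2)·0+(1)·-3+(1)·-1+(-2)·1+(-2)·0+(1)·1+(-2)·-3 = 1
  [M]: (2)·1+(1)·-3+(1)·-1+(-2)·3+(-2)·2+(1)·-3+(-2)·-3 = -9
⇒ Θ M^-9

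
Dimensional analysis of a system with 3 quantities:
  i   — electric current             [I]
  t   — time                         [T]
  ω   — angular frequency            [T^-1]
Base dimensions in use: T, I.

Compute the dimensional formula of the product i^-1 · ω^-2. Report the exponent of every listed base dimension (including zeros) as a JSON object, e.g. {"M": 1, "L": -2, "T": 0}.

Write exponents as rows T,I / cols i,t,ω:
  T: [ 0  1 -1]
  I: [ 1  0  0]
  [T]: (-1)·0+(-2)·-1 = 2
  [I]: (-1)·1+(-2)·0 = -1
⇒ T^2 I^-1

{"T": 2, "I": -1}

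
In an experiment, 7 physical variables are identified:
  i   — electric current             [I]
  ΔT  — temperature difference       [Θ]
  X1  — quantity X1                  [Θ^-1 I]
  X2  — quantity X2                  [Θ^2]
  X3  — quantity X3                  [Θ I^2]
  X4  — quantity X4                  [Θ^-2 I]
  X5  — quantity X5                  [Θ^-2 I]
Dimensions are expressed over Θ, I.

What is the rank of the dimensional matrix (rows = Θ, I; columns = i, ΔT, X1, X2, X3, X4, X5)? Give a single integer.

Exponent matrix [Θ,I] × [i,ΔT,X1,X2,X3,X4,X5]:
  Θ: [ 0  1 -1  2  1 -2 -2]
  I: [ 1  0  1  0  2  1  1]
Row reduction gives pivot columns i,ΔT; rank = 2

2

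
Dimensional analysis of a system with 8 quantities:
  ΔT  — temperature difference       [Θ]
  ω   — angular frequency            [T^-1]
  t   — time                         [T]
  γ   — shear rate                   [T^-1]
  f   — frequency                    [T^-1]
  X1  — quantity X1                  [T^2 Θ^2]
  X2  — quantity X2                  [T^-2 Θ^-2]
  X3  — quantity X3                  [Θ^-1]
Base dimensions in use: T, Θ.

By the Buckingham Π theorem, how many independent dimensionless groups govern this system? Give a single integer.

Dimensional matrix (T×Θ by ΔT×ω×t×γ×f×X1×X2×X3):
  T: [ 0 -1  1 -1 -1  2 -2  0]
  Θ: [ 1  0  0  0  0  2 -2 -1]
RREF → pivots at {ΔT,ω} ⇒ r = 2
8 vars − rank 2 = 6 Π groups

6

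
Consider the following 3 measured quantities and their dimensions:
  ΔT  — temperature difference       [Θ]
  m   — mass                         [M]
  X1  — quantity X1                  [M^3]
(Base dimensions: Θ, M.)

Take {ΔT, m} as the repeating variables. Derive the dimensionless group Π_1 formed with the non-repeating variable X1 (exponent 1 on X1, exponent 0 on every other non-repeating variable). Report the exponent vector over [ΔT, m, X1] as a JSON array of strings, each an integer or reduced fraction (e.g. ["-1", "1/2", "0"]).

Write exponents as rows Θ,M / cols ΔT,m,X1:
  Θ: [ 1  0  0]
  M: [ 0  1  3]
RREF → pivots at {ΔT,m} ⇒ r = 2
Pivot set = {ΔT,m}, free = {X1}
RREF:
  r0: [   1    0    0]
  r1: [   0    1    3]
Fix exponent of X1 at 1; solve each RREF row for its pivot's exponent:
  r0: exp(ΔT) + (0)·1 = 0 ⇒ exp(ΔT) = 0
  r1: exp(m) + (3)·1 = 0 ⇒ exp(m) = -3
Π_1 = m^-3 · X1

["0", "-3", "1"]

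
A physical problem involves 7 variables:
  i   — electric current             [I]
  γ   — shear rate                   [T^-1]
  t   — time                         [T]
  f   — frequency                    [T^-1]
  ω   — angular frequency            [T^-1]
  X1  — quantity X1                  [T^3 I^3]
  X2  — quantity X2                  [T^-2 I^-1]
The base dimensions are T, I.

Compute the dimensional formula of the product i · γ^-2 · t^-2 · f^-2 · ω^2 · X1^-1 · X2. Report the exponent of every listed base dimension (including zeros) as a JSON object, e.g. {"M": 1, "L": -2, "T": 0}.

{"T": -5, "I": -3}

Exponent matrix [T,I] × [i,γ,t,f,ω,X1,X2]:
  T: [ 0 -1  1 -1 -1  3 -2]
  I: [ 1  0  0  0  0  3 -1]
  [T]: (1)·0+(-2)·-1+(-2)·1+(-2)·-1+(2)·-1+(-1)·3+(1)·-2 = -5
  [I]: (1)·1+(-2)·0+(-2)·0+(-2)·0+(2)·0+(-1)·3+(1)·-1 = -3
⇒ T^-5 I^-3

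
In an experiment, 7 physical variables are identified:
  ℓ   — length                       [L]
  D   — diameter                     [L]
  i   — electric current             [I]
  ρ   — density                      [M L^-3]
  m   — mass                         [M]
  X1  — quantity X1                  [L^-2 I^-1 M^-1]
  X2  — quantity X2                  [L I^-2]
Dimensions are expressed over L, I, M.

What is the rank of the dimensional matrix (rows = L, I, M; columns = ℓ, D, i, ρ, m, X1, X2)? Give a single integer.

Dimensional matrix (L×I×M by ℓ×D×i×ρ×m×X1×X2):
  L: [ 1  1  0 -3  0 -2  1]
  I: [ 0  0  1  0  0 -1 -2]
  M: [ 0  0  0  1  1 -1  0]
Echelon form has 3 nonzero rows (pivots: ℓ,i,ρ)

3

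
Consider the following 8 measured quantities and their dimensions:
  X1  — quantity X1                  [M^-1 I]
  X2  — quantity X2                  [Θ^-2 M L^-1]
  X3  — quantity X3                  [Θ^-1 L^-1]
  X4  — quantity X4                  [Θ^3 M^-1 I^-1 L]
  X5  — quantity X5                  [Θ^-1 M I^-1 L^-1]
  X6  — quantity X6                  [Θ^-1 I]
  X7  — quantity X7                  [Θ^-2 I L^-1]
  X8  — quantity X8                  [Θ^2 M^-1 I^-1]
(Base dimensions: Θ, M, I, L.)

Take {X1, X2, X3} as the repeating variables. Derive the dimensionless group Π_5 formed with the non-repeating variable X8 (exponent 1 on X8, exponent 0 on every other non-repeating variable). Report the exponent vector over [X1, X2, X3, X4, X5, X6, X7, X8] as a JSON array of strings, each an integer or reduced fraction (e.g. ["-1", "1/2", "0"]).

Exponent matrix [Θ,M,I,L] × [X1,X2,X3,X4,X5,X6,X7,X8]:
  Θ: [ 0 -2 -1  3 -1 -1 -2  2]
  M: [-1  1  0 -1  1  0  0 -1]
  I: [ 1  0  0 -1 -1  1  1 -1]
  L: [ 0 -1 -1  1 -1  0 -1  0]
Row reduction gives pivot columns X1,X2,X3; rank = 3
Pivot set = {X1,X2,X3}, free = {X4,X5,X6,X7,X8}
RREF:
  r0: [   1    0    0   -1   -1    1    1   -1]
  r1: [   0    1    0   -2    0    1    1   -2]
  r2: [   0    0    1    1    1   -1    0    2]
  r3: [   0    0    0    0    0    0    0    0]
Fix exponent of X8 at 1, X4 at 0, X5 at 0, X6 at 0, X7 at 0; solve each RREF row for its pivot's exponent:
  r0: exp(X1) + (-1)·1 = 0 ⇒ exp(X1) = 1
  r1: exp(X2) + (-2)·1 = 0 ⇒ exp(X2) = 2
  r2: exp(X3) + (2)·1 = 0 ⇒ exp(X3) = -2
Π_5 = X1 · X2^2 · X3^-2 · X8

["1", "2", "-2", "0", "0", "0", "0", "1"]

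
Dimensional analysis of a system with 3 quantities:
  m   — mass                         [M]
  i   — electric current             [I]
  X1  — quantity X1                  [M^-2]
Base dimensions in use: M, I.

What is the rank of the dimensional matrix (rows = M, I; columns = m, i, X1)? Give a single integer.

2

Dimensional matrix (M×I by m×i×X1):
  M: [ 1  0 -2]
  I: [ 0  1  0]
Row reduction gives pivot columns m,i; rank = 2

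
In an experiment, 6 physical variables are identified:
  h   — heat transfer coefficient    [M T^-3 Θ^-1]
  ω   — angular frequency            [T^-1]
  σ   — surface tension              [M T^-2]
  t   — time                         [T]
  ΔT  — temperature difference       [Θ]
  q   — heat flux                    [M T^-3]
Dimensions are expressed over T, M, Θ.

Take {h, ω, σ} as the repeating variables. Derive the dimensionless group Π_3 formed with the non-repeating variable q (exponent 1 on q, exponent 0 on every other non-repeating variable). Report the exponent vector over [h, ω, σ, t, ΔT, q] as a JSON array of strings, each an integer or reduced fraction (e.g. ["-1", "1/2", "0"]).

Write exponents as rows T,M,Θ / cols h,ω,σ,t,ΔT,q:
  T: [-3 -1 -2  1  0 -3]
  M: [ 1  0  1  0  0  1]
  Θ: [-1  0  0  0  1  0]
Echelon form has 3 nonzero rows (pivots: h,ω,σ)
Repeat: h,ω,σ; free: t,ΔT,q
RREF:
  r0: [   1    0    0    0   -1    0]
  r1: [   0    1    0   -1    1    1]
  r2: [   0    0    1    0    1    1]
Fix exponent of q at 1, t at 0, ΔT at 0; solve each RREF row for its pivot's exponent:
  r0: exp(h) + (0)·1 = 0 ⇒ exp(h) = 0
  r1: exp(ω) + (1)·1 = 0 ⇒ exp(ω) = -1
  r2: exp(σ) + (1)·1 = 0 ⇒ exp(σ) = -1
Π_3 = ω^-1 · σ^-1 · q

["0", "-1", "-1", "0", "0", "1"]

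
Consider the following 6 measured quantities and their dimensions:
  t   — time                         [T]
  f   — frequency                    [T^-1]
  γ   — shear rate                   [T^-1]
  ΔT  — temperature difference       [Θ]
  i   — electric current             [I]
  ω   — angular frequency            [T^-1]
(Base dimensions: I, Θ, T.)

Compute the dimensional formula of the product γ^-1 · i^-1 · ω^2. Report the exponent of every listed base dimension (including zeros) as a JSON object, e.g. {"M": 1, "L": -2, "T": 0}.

{"I": -1, "Θ": 0, "T": -1}

Dimensional matrix (I×Θ×T by t×f×γ×ΔT×i×ω):
  I: [ 0  0  0  0  1  0]
  Θ: [ 0  0  0  1  0  0]
  T: [ 1 -1 -1  0  0 -1]
  [I]: (-1)·0+(-1)·1+(2)·0 = -1
  [Θ]: (-1)·0+(-1)·0+(2)·0 = 0
  [T]: (-1)·-1+(-1)·0+(2)·-1 = -1
⇒ I^-1 T^-1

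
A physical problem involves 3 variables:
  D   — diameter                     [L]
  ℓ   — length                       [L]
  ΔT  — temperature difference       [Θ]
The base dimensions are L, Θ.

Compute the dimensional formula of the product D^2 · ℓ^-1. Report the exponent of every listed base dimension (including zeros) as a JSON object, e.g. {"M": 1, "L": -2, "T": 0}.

{"L": 1, "Θ": 0}

Write exponents as rows L,Θ / cols D,ℓ,ΔT:
  L: [ 1  1  0]
  Θ: [ 0  0  1]
  [L]: (2)·1+(-1)·1 = 1
  [Θ]: (2)·0+(-1)·0 = 0
⇒ L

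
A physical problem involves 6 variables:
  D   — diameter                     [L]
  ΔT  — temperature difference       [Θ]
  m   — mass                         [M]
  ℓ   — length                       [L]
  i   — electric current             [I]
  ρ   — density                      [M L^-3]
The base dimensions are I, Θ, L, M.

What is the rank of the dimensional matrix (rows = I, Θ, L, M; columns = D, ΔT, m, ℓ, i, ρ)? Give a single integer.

4

Write exponents as rows I,Θ,L,M / cols D,ΔT,m,ℓ,i,ρ:
  I: [ 0  0  0  0  1  0]
  Θ: [ 0  1  0  0  0  0]
  L: [ 1  0  0  1  0 -3]
  M: [ 0  0  1  0  0  1]
Echelon form has 4 nonzero rows (pivots: D,ΔT,m,i)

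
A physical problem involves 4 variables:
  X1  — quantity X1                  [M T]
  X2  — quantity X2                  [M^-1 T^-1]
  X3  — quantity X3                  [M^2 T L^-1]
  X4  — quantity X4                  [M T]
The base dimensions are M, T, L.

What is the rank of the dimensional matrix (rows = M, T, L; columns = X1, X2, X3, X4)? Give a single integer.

Dimensional matrix (M×T×L by X1×X2×X3×X4):
  M: [ 1 -1  2  1]
  T: [ 1 -1  1  1]
  L: [ 0  0 -1  0]
Row reduction gives pivot columns X1,X3; rank = 2

2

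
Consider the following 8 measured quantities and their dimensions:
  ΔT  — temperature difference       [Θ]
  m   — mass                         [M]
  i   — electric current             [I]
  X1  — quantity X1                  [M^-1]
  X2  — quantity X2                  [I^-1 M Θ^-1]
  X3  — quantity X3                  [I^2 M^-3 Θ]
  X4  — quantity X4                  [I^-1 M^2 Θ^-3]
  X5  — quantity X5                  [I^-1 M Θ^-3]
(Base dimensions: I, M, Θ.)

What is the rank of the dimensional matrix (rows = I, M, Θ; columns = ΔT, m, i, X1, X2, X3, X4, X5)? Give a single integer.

3

Dimensional matrix (I×M×Θ by ΔT×m×i×X1×X2×X3×X4×X5):
  I: [ 0  0  1  0 -1  2 -1 -1]
  M: [ 0  1  0 -1  1 -3  2  1]
  Θ: [ 1  0  0  0 -1  1 -3 -3]
RREF → pivots at {ΔT,m,i} ⇒ r = 3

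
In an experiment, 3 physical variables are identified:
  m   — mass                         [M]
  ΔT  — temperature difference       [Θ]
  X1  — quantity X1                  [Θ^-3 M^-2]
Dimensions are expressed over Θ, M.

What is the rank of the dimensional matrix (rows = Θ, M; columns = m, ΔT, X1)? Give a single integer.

2

Write exponents as rows Θ,M / cols m,ΔT,X1:
  Θ: [ 0  1 -3]
  M: [ 1  0 -2]
Echelon form has 2 nonzero rows (pivots: m,ΔT)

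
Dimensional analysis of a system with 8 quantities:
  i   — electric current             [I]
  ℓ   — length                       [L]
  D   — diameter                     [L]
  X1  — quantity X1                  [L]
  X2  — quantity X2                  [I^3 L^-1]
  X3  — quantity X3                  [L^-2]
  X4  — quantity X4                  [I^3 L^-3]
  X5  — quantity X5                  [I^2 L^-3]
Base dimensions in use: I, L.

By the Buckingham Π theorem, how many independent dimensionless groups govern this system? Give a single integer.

Write exponents as rows I,L / cols i,ℓ,D,X1,X2,X3,X4,X5:
  I: [ 1  0  0  0  3  0  3  2]
  L: [ 0  1  1  1 -1 -2 -3 -3]
Row reduction gives pivot columns i,ℓ; rank = 2
n=8, r=2 ⇒ 6 dimensionless groups

6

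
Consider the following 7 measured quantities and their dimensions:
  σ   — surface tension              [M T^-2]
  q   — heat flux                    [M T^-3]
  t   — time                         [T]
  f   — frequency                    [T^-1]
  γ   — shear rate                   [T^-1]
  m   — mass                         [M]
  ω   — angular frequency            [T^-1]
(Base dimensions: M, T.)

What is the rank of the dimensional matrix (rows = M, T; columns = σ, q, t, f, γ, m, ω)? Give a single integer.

Write exponents as rows M,T / cols σ,q,t,f,γ,m,ω:
  M: [ 1  1  0  0  0  1  0]
  T: [-2 -3  1 -1 -1  0 -1]
Echelon form has 2 nonzero rows (pivots: σ,q)

2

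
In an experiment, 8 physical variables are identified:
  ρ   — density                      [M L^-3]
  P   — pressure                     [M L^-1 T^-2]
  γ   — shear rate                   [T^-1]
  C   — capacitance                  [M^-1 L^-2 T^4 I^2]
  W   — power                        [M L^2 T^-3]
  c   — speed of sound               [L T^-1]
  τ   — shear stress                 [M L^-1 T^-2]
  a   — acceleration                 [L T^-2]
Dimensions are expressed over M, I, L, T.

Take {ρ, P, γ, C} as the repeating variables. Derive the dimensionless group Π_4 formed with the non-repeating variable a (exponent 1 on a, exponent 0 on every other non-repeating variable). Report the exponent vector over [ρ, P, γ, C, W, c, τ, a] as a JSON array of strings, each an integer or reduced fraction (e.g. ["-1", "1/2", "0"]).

Dimensional matrix (M×I×L×T by ρ×P×γ×C×W×c×τ×a):
  M: [ 1  1  0 -1  1  0  1  0]
  I: [ 0  0  0  2  0  0  0  0]
  L: [-3 -1  0 -2  2  1 -1  1]
  T: [ 0 -2 -1  4 -3 -1 -2 -2]
Row reduction gives pivot columns ρ,P,γ,C; rank = 4
Pivot set = {ρ,P,γ,C}, free = {W,c,τ,a}
RREF:
  r0: [   1    0    0    0 -3/2 -1/2    0 -1/2]
  r1: [   0    1    0    0  5/2  1/2    1  1/2]
  r2: [   0    0    1    0   -2    0    0    1]
  r3: [   0    0    0    1    0    0    0    0]
Fix exponent of a at 1, W at 0, c at 0, τ at 0; solve each RREF row for its pivot's exponent:
  r0: exp(ρ) + (-1/2)·1 = 0 ⇒ exp(ρ) = 1/2
  r1: exp(P) + (1/2)·1 = 0 ⇒ exp(P) = -1/2
  r2: exp(γ) + (1)·1 = 0 ⇒ exp(γ) = -1
  r3: exp(C) + (0)·1 = 0 ⇒ exp(C) = 0
Π_4 = ρ^(1/2) · P^(-1/2) · γ^-1 · a

["1/2", "-1/2", "-1", "0", "0", "0", "0", "1"]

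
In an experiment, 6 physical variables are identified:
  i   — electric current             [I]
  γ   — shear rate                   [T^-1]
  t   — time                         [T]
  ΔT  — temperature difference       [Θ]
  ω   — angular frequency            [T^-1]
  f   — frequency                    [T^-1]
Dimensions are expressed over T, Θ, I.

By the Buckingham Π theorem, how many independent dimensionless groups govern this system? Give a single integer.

3

Dimensional matrix (T×Θ×I by i×γ×t×ΔT×ω×f):
  T: [ 0 -1  1  0 -1 -1]
  Θ: [ 0  0  0  1  0  0]
  I: [ 1  0  0  0  0  0]
Echelon form has 3 nonzero rows (pivots: i,γ,ΔT)
n=6, r=3 ⇒ 3 dimensionless groups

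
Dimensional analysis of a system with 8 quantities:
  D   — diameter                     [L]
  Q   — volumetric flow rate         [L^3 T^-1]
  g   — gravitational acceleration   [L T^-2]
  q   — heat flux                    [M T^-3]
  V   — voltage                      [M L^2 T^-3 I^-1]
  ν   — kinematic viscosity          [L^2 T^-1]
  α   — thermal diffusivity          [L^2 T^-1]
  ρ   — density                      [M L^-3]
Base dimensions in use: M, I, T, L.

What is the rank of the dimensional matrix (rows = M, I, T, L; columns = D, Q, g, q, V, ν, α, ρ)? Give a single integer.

Write exponents as rows M,I,T,L / cols D,Q,g,q,V,ν,α,ρ:
  M: [ 0  0  0  1  1  0  0  1]
  I: [ 0  0  0  0 -1  0  0  0]
  T: [ 0 -1 -2 -3 -3 -1 -1  0]
  L: [ 1  3  1  0  2  2  2 -3]
Row reduction gives pivot columns D,Q,q,V; rank = 4

4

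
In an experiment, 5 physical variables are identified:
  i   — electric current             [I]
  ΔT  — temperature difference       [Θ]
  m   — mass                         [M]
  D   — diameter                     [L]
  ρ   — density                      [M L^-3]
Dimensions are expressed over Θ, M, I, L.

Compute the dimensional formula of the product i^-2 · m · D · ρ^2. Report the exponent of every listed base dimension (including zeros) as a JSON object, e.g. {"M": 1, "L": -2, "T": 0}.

Dimensional matrix (Θ×M×I×L by i×ΔT×m×D×ρ):
  Θ: [ 0  1  0  0  0]
  M: [ 0  0  1  0  1]
  I: [ 1  0  0  0  0]
  L: [ 0  0  0  1 -3]
  [Θ]: (-2)·0+(1)·0+(1)·0+(2)·0 = 0
  [M]: (-2)·0+(1)·1+(1)·0+(2)·1 = 3
  [I]: (-2)·1+(1)·0+(1)·0+(2)·0 = -2
  [L]: (-2)·0+(1)·0+(1)·1+(2)·-3 = -5
⇒ M^3 I^-2 L^-5

{"Θ": 0, "M": 3, "I": -2, "L": -5}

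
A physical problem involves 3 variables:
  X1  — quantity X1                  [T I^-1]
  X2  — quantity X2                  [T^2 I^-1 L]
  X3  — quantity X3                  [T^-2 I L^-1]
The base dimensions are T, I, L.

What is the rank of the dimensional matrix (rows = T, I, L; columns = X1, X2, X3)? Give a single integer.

Exponent matrix [T,I,L] × [X1,X2,X3]:
  T: [ 1  2 -2]
  I: [-1 -1  1]
  L: [ 0  1 -1]
RREF → pivots at {X1,X2} ⇒ r = 2

2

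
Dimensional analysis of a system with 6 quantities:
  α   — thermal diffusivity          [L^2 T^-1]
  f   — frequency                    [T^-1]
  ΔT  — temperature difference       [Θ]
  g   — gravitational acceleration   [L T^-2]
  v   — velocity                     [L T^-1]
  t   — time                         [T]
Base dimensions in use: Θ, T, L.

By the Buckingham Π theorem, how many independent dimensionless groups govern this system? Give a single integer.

3

Exponent matrix [Θ,T,L] × [α,f,ΔT,g,v,t]:
  Θ: [ 0  0  1  0  0  0]
  T: [-1 -1  0 -2 -1  1]
  L: [ 2  0  0  1  1  0]
Echelon form has 3 nonzero rows (pivots: α,f,ΔT)
n=6, r=3 ⇒ 3 dimensionless groups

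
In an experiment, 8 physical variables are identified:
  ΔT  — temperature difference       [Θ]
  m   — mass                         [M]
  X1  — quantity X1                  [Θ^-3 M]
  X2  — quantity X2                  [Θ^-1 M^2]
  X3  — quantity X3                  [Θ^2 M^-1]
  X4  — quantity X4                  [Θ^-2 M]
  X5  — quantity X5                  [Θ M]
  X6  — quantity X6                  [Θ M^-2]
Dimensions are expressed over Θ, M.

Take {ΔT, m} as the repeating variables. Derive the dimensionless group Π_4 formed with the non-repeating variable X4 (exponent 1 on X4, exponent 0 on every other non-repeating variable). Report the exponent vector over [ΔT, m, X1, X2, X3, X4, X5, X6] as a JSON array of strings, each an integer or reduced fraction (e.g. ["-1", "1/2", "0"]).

Exponent matrix [Θ,M] × [ΔT,m,X1,X2,X3,X4,X5,X6]:
  Θ: [ 1  0 -3 -1  2 -2  1  1]
  M: [ 0  1  1  2 -1  1  1 -2]
Row reduction gives pivot columns ΔT,m; rank = 2
Pivot set = {ΔT,m}, free = {X1,X2,X3,X4,X5,X6}
RREF:
  r0: [   1    0   -3   -1    2   -2    1    1]
  r1: [   0    1    1    2   -1    1    1   -2]
Fix exponent of X4 at 1, X1 at 0, X2 at 0, X3 at 0, X5 at 0, X6 at 0; solve each RREF row for its pivot's exponent:
  r0: exp(ΔT) + (-2)·1 = 0 ⇒ exp(ΔT) = 2
  r1: exp(m) + (1)·1 = 0 ⇒ exp(m) = -1
Π_4 = ΔT^2 · m^-1 · X4

["2", "-1", "0", "0", "0", "1", "0", "0"]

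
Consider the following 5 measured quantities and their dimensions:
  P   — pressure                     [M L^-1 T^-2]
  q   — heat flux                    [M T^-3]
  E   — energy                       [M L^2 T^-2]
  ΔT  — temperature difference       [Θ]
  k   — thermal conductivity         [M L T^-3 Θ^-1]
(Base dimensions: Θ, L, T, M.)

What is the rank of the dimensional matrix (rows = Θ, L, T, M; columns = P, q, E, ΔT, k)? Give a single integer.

4

Write exponents as rows Θ,L,T,M / cols P,q,E,ΔT,k:
  Θ: [ 0  0  0  1 -1]
  L: [-1  0  2  0  1]
  T: [-2 -3 -2  0 -3]
  M: [ 1  1  1  0  1]
Echelon form has 4 nonzero rows (pivots: P,q,E,ΔT)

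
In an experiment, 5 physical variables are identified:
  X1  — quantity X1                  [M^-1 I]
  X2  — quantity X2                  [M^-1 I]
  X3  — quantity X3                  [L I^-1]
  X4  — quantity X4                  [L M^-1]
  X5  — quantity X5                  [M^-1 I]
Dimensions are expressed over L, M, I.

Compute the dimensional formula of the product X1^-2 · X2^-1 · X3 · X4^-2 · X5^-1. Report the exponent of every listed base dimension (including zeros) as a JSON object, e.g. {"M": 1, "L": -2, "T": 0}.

{"L": -1, "M": 6, "I": -5}

Dimensional matrix (L×M×I by X1×X2×X3×X4×X5):
  L: [ 0  0  1  1  0]
  M: [-1 -1  0 -1 -1]
  I: [ 1  1 -1  0  1]
  [L]: (-2)·0+(-1)·0+(1)·1+(-2)·1+(-1)·0 = -1
  [M]: (-2)·-1+(-1)·-1+(1)·0+(-2)·-1+(-1)·-1 = 6
  [I]: (-2)·1+(-1)·1+(1)·-1+(-2)·0+(-1)·1 = -5
⇒ L^-1 M^6 I^-5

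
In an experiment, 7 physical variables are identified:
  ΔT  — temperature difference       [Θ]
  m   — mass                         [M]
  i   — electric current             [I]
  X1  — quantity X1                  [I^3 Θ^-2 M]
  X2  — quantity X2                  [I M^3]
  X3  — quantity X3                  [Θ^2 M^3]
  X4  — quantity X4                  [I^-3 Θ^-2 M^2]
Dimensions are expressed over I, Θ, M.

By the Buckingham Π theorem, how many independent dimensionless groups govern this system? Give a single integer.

Write exponents as rows I,Θ,M / cols ΔT,m,i,X1,X2,X3,X4:
  I: [ 0  0  1  3  1  0 -3]
  Θ: [ 1  0  0 -2  0  2 -2]
  M: [ 0  1  0  1  3  3  2]
Row reduction gives pivot columns ΔT,m,i; rank = 3
n=7, r=3 ⇒ 4 dimensionless groups

4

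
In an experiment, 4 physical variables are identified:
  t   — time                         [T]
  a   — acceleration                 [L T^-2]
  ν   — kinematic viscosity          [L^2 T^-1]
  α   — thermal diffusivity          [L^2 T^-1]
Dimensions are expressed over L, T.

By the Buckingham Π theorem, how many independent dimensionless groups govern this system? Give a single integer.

2

Write exponents as rows L,T / cols t,a,ν,α:
  L: [ 0  1  2  2]
  T: [ 1 -2 -1 -1]
RREF → pivots at {t,a} ⇒ r = 2
n=4, r=2 ⇒ 2 dimensionless groups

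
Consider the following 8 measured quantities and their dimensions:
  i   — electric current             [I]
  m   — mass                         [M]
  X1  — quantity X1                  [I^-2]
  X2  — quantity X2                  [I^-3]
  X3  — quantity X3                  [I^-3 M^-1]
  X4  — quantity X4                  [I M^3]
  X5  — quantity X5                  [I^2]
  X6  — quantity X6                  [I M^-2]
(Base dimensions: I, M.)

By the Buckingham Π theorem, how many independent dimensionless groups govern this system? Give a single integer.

6

Dimensional matrix (I×M by i×m×X1×X2×X3×X4×X5×X6):
  I: [ 1  0 -2 -3 -3  1  2  1]
  M: [ 0  1  0  0 -1  3  0 -2]
RREF → pivots at {i,m} ⇒ r = 2
8 vars − rank 2 = 6 Π groups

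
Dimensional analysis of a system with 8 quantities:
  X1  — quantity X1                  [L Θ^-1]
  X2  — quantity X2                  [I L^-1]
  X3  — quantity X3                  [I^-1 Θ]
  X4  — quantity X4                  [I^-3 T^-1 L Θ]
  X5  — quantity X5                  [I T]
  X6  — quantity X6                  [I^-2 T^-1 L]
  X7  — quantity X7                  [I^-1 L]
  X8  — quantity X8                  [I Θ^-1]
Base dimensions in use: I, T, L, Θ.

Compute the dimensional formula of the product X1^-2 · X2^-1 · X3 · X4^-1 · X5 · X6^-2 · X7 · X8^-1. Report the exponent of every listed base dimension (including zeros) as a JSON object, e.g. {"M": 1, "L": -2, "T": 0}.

Write exponents as rows I,T,L,Θ / cols X1,X2,X3,X4,X5,X6,X7,X8:
  I: [ 0  1 -1 -3  1 -2 -1  1]
  T: [ 0  0  0 -1  1 -1  0  0]
  L: [ 1 -1  0  1  0  1  1  0]
  Θ: [-1  0  1  1  0  0  0 -1]
  [I]: (-2)·0+(-1)·1+(1)·-1+(-1)·-3+(1)·1+(-2)·-2+(1)·-1+(-1)·1 = 4
  [T]: (-2)·0+(-1)·0+(1)·0+(-1)·-1+(1)·1+(-2)·-1+(1)·0+(-1)·0 = 4
  [L]: (-2)·1+(-1)·-1+(1)·0+(-1)·1+(1)·0+(-2)·1+(1)·1+(-1)·0 = -3
  [Θ]: (-2)·-1+(-1)·0+(1)·1+(-1)·1+(1)·0+(-2)·0+(1)·0+(-1)·-1 = 3
⇒ I^4 T^4 L^-3 Θ^3

{"I": 4, "T": 4, "L": -3, "Θ": 3}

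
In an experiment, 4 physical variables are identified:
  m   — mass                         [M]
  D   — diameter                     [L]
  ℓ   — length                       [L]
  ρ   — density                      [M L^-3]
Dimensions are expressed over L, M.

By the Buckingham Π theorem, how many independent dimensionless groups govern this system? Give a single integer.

Dimensional matrix (L×M by m×D×ℓ×ρ):
  L: [ 0  1  1 -3]
  M: [ 1  0  0  1]
RREF → pivots at {m,D} ⇒ r = 2
Π count = n − r = 4 − 2 = 2

2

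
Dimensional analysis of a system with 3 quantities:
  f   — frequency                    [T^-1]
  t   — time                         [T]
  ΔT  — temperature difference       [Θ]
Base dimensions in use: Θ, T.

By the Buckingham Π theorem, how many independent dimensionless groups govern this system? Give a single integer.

Exponent matrix [Θ,T] × [f,t,ΔT]:
  Θ: [ 0  0  1]
  T: [-1  1  0]
Echelon form has 2 nonzero rows (pivots: f,ΔT)
Π count = n − r = 3 − 2 = 1

1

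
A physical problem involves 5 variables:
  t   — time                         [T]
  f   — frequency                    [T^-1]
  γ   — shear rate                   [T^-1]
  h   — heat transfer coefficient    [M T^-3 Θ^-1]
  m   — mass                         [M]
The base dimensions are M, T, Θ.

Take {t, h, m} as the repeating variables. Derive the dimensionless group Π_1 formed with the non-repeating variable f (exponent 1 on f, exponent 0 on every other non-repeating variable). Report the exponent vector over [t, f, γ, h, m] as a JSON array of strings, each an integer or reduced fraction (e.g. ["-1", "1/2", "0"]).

["1", "1", "0", "0", "0"]

Write exponents as rows M,T,Θ / cols t,f,γ,h,m:
  M: [ 0  0  0  1  1]
  T: [ 1 -1 -1 -3  0]
  Θ: [ 0  0  0 -1  0]
Row reduction gives pivot columns t,h,m; rank = 3
Pivot set = {t,h,m}, free = {f,γ}
RREF:
  r0: [   1   -1   -1    0    0]
  r1: [   0    0    0    1    0]
  r2: [   0    0    0    0    1]
Fix exponent of f at 1, γ at 0; solve each RREF row for its pivot's exponent:
  r0: exp(t) + (-1)·1 = 0 ⇒ exp(t) = 1
  r1: exp(h) + (0)·1 = 0 ⇒ exp(h) = 0
  r2: exp(m) + (0)·1 = 0 ⇒ exp(m) = 0
Π_1 = t · f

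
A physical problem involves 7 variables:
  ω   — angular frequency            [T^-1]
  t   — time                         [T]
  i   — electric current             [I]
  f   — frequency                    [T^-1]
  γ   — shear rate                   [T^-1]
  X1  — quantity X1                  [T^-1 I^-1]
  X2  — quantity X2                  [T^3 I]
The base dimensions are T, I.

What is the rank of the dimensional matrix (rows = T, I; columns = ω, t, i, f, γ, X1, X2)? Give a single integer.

2

Exponent matrix [T,I] × [ω,t,i,f,γ,X1,X2]:
  T: [-1  1  0 -1 -1 -1  3]
  I: [ 0  0  1  0  0 -1  1]
Echelon form has 2 nonzero rows (pivots: ω,i)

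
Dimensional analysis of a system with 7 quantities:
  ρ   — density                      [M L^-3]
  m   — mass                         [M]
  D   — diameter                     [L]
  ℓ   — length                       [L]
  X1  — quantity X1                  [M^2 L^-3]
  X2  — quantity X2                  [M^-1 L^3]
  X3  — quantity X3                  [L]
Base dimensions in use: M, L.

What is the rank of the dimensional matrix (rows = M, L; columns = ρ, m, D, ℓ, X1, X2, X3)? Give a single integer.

Write exponents as rows M,L / cols ρ,m,D,ℓ,X1,X2,X3:
  M: [ 1  1  0  0  2 -1  0]
  L: [-3  0  1  1 -3  3  1]
Row reduction gives pivot columns ρ,m; rank = 2

2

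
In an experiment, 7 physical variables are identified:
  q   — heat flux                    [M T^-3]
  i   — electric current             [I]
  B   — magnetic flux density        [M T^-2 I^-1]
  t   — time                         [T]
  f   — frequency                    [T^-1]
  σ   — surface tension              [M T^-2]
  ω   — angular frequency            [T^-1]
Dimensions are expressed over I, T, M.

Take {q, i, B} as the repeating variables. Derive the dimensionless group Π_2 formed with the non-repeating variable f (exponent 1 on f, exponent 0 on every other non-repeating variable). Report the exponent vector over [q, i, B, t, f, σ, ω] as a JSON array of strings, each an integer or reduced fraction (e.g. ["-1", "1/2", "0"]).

["-1", "1", "1", "0", "1", "0", "0"]

Exponent matrix [I,T,M] × [q,i,B,t,f,σ,ω]:
  I: [ 0  1 -1  0  0  0  0]
  T: [-3  0 -2  1 -1 -2 -1]
  M: [ 1  0  1  0  0  1  0]
Row reduction gives pivot columns q,i,B; rank = 3
Pivot set = {q,i,B}, free = {t,f,σ,ω}
RREF:
  r0: [   1    0    0   -1    1    0    1]
  r1: [   0    1    0    1   -1    1   -1]
  r2: [   0    0    1    1   -1    1   -1]
Fix exponent of f at 1, t at 0, σ at 0, ω at 0; solve each RREF row for its pivot's exponent:
  r0: exp(q) + (1)·1 = 0 ⇒ exp(q) = -1
  r1: exp(i) + (-1)·1 = 0 ⇒ exp(i) = 1
  r2: exp(B) + (-1)·1 = 0 ⇒ exp(B) = 1
Π_2 = q^-1 · i · B · f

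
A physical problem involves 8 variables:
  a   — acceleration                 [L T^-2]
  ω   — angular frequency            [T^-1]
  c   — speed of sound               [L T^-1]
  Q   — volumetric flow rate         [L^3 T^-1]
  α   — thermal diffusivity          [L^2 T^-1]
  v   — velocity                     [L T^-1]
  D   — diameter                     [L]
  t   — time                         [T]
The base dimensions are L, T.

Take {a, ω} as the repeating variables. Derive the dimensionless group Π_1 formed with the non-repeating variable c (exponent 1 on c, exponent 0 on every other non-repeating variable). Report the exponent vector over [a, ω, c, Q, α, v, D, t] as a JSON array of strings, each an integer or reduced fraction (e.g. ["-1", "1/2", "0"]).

Dimensional matrix (L×T by a×ω×c×Q×α×v×D×t):
  L: [ 1  0  1  3  2  1  1  0]
  T: [-2 -1 -1 -1 -1 -1  0  1]
Echelon form has 2 nonzero rows (pivots: a,ω)
Repeat: a,ω; free: c,Q,α,v,D,t
RREF:
  r0: [   1    0    1    3    2    1    1    0]
  r1: [   0    1   -1   -5   -3   -1   -2   -1]
Fix exponent of c at 1, Q at 0, α at 0, v at 0, D at 0, t at 0; solve each RREF row for its pivot's exponent:
  r0: exp(a) + (1)·1 = 0 ⇒ exp(a) = -1
  r1: exp(ω) + (-1)·1 = 0 ⇒ exp(ω) = 1
Π_1 = a^-1 · ω · c

["-1", "1", "1", "0", "0", "0", "0", "0"]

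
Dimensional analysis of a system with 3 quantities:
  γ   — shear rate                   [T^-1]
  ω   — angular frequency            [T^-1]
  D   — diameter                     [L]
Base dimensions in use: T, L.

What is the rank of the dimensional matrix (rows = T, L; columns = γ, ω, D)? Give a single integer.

Dimensional matrix (T×L by γ×ω×D):
  T: [-1 -1  0]
  L: [ 0  0  1]
RREF → pivots at {γ,D} ⇒ r = 2

2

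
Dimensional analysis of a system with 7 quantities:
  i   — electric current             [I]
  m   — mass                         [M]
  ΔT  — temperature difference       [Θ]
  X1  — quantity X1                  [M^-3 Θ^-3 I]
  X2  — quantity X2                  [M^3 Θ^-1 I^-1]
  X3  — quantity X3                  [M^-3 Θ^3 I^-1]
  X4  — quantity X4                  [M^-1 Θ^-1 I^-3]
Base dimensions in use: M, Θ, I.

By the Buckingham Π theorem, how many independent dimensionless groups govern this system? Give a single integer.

Dimensional matrix (M×Θ×I by i×m×ΔT×X1×X2×X3×X4):
  M: [ 0  1  0 -3  3 -3 -1]
  Θ: [ 0  0  1 -3 -1  3 -1]
  I: [ 1  0  0  1 -1 -1 -3]
RREF → pivots at {i,m,ΔT} ⇒ r = 3
n=7, r=3 ⇒ 4 dimensionless groups

4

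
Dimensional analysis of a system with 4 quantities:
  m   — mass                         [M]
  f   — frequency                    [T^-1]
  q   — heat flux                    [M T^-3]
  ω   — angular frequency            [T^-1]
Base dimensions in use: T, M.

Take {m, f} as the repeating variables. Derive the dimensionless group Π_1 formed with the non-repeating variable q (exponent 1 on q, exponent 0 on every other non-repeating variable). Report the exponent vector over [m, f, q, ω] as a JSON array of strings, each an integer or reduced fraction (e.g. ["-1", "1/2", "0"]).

["-1", "-3", "1", "0"]

Dimensional matrix (T×M by m×f×q×ω):
  T: [ 0 -1 -3 -1]
  M: [ 1  0  1  0]
RREF → pivots at {m,f} ⇒ r = 2
Pivot set = {m,f}, free = {q,ω}
RREF:
  r0: [   1    0    1    0]
  r1: [   0    1    3    1]
Fix exponent of q at 1, ω at 0; solve each RREF row for its pivot's exponent:
  r0: exp(m) + (1)·1 = 0 ⇒ exp(m) = -1
  r1: exp(f) + (3)·1 = 0 ⇒ exp(f) = -3
Π_1 = m^-1 · f^-3 · q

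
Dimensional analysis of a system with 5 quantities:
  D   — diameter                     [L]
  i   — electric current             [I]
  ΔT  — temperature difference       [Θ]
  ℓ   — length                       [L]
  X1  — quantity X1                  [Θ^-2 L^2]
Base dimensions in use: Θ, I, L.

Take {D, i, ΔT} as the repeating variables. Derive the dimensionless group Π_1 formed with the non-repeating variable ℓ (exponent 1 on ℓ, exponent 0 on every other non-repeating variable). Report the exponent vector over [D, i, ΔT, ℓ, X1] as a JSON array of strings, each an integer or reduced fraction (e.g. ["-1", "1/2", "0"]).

["-1", "0", "0", "1", "0"]

Exponent matrix [Θ,I,L] × [D,i,ΔT,ℓ,X1]:
  Θ: [ 0  0  1  0 -2]
  I: [ 0  1  0  0  0]
  L: [ 1  0  0  1  2]
RREF → pivots at {D,i,ΔT} ⇒ r = 3
Pivot set = {D,i,ΔT}, free = {ℓ,X1}
RREF:
  r0: [   1    0    0    1    2]
  r1: [   0    1    0    0    0]
  r2: [   0    0    1    0   -2]
Fix exponent of ℓ at 1, X1 at 0; solve each RREF row for its pivot's exponent:
  r0: exp(D) + (1)·1 = 0 ⇒ exp(D) = -1
  r1: exp(i) + (0)·1 = 0 ⇒ exp(i) = 0
  r2: exp(ΔT) + (0)·1 = 0 ⇒ exp(ΔT) = 0
Π_1 = D^-1 · ℓ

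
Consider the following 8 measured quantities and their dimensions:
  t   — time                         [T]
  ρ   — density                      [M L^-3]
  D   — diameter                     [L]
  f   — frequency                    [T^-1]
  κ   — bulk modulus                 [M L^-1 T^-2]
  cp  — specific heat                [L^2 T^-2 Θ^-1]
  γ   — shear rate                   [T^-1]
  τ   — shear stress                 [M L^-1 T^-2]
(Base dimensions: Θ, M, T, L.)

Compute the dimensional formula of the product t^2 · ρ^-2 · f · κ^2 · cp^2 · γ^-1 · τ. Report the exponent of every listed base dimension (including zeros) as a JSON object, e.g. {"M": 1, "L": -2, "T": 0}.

Exponent matrix [Θ,M,T,L] × [t,ρ,D,f,κ,cp,γ,τ]:
  Θ: [ 0  0  0  0  0 -1  0  0]
  M: [ 0  1  0  0  1  0  0  1]
  T: [ 1  0  0 -1 -2 -2 -1 -2]
  L: [ 0 -3  1  0 -1  2  0 -1]
  [Θ]: (2)·0+(-2)·0+(1)·0+(2)·0+(2)·-1+(-1)·0+(1)·0 = -2
  [M]: (2)·0+(-2)·1+(1)·0+(2)·1+(2)·0+(-1)·0+(1)·1 = 1
  [T]: (2)·1+(-2)·0+(1)·-1+(2)·-2+(2)·-2+(-1)·-1+(1)·-2 = -8
  [L]: (2)·0+(-2)·-3+(1)·0+(2)·-1+(2)·2+(-1)·0+(1)·-1 = 7
⇒ Θ^-2 M T^-8 L^7

{"Θ": -2, "M": 1, "T": -8, "L": 7}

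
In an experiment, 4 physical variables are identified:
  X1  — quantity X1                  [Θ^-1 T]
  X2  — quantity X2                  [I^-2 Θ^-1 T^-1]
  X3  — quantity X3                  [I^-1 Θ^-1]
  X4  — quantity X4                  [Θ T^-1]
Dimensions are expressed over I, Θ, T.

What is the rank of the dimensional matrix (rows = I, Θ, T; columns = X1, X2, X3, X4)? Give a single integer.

2

Dimensional matrix (I×Θ×T by X1×X2×X3×X4):
  I: [ 0 -2 -1  0]
  Θ: [-1 -1 -1  1]
  T: [ 1 -1  0 -1]
Echelon form has 2 nonzero rows (pivots: X1,X2)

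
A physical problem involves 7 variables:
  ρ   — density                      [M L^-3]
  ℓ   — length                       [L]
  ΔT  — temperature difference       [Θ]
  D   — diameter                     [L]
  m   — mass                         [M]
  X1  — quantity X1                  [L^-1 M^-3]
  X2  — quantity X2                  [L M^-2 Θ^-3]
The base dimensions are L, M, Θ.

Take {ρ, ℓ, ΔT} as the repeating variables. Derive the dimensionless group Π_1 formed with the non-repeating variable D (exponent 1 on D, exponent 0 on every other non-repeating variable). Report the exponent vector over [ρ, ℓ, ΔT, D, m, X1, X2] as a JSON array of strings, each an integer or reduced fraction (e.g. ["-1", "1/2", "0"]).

Write exponents as rows L,M,Θ / cols ρ,ℓ,ΔT,D,m,X1,X2:
  L: [-3  1  0  1  0 -1  1]
  M: [ 1  0  0  0  1 -3 -2]
  Θ: [ 0  0  1  0  0  0 -3]
Row reduction gives pivot columns ρ,ℓ,ΔT; rank = 3
Repeat: ρ,ℓ,ΔT; free: D,m,X1,X2
RREF:
  r0: [   1    0    0    0    1   -3   -2]
  r1: [   0    1    0    1    3  -10   -5]
  r2: [   0    0    1    0    0    0   -3]
Fix exponent of D at 1, m at 0, X1 at 0, X2 at 0; solve each RREF row for its pivot's exponent:
  r0: exp(ρ) + (0)·1 = 0 ⇒ exp(ρ) = 0
  r1: exp(ℓ) + (1)·1 = 0 ⇒ exp(ℓ) = -1
  r2: exp(ΔT) + (0)·1 = 0 ⇒ exp(ΔT) = 0
Π_1 = ℓ^-1 · D

["0", "-1", "0", "1", "0", "0", "0"]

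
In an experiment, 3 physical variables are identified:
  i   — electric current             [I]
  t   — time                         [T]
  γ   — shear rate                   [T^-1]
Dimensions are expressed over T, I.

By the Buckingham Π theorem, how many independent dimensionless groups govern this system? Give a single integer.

Exponent matrix [T,I] × [i,t,γ]:
  T: [ 0  1 -1]
  I: [ 1  0  0]
RREF → pivots at {i,t} ⇒ r = 2
3 vars − rank 2 = 1 Π group

1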